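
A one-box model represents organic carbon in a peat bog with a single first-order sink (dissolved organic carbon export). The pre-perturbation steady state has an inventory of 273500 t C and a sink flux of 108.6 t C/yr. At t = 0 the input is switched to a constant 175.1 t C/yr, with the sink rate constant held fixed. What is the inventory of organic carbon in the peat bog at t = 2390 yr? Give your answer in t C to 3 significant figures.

τ = M₀/F₀ = 273500/108.6 = 2518 yr; rate constant k = 1/τ.
New steady state M_∞ = F₁/k = F₁·τ = 175.1 × 2518 = 440970 t C.
M(t) = M_∞ + (M₀ − M_∞)·e^(−t/τ); t/τ = 2390/2518 = 0.9490, so e^(−t/τ) = 0.3871.
M(t) = 440970 − 167500 × 0.3871 = 376140 t C.

376000 t C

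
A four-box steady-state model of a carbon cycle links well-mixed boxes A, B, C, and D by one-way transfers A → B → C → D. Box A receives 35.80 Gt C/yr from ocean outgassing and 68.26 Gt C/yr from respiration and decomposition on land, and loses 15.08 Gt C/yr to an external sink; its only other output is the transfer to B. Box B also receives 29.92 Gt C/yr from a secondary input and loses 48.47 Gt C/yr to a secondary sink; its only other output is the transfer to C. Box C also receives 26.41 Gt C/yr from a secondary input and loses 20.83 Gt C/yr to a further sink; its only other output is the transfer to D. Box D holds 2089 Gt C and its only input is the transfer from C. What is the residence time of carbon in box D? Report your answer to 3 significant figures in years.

27.5 yr

Box A: F(A→B) = (35.80 + 68.26) − 15.08 = 88.980 Gt C/yr.
Box B: F(B→C) = (88.980 + 29.92) − 48.47 = 70.430 Gt C/yr.
Box C: F(C→D) = (70.430 + 26.41) − 20.83 = 76.010 Gt C/yr.
Box D throughput = its input = 76.010 Gt C/yr; τ = 2089 / 76.010 = 27.48 yr.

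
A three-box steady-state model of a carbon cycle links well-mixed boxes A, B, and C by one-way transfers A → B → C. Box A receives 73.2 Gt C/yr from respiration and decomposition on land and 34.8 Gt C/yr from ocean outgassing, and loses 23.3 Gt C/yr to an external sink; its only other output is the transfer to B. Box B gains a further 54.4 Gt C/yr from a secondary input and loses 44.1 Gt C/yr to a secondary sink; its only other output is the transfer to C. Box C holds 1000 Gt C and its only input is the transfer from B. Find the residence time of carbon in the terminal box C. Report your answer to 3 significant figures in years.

10.5 yr

Box A: F(A→B) = (73.2 + 34.8) − 23.3 = 84.700 Gt C/yr.
Box B: F(B→C) = (84.700 + 54.4) − 44.1 = 95.000 Gt C/yr.
Box C throughput = its input = 95.000 Gt C/yr; τ = 1000 / 95.000 = 10.53 yr.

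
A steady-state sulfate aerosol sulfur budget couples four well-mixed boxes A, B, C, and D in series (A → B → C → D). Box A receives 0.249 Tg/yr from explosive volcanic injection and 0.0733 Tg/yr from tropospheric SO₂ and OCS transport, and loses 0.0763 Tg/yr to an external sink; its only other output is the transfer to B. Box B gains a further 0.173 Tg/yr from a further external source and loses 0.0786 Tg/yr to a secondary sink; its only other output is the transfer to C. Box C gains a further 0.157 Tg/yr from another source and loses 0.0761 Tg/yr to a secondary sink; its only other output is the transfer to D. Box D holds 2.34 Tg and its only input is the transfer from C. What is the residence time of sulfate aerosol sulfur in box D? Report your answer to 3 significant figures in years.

Box A: F(A→B) = (0.249 + 0.0733) − 0.0763 = 0.24600 Tg/yr.
Box B: F(B→C) = (0.24600 + 0.173) − 0.0786 = 0.34040 Tg/yr.
Box C: F(C→D) = (0.34040 + 0.157) − 0.0761 = 0.42130 Tg/yr.
Box D throughput = its input = 0.42130 Tg/yr; τ = 2.34 / 0.42130 = 5.554 yr.

5.55 yr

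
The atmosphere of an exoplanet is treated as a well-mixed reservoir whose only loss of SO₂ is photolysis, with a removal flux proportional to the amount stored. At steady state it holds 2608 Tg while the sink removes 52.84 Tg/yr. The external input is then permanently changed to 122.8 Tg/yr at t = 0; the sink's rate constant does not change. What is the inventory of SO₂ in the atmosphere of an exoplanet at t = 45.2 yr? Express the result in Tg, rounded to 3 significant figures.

4680 Tg

The sink rate constant is k = F₀/M₀ = 52.84/2608 = 0.02026 yr⁻¹.
Solving dM/dt = F₁ − kM with M(0) = M₀ gives M(t) = F₁/k + (M₀ − F₁/k)·e^(−kt).
F₁/k = 122.8/0.02026 = 6061.0 Tg; kt = 0.02026 × 45.2 = 0.9158, e^(−kt) = 0.4002.
M(45.2) = 6061.0 + (2608 − 6061.0) × 0.4002 = 6061.0 − 1382 = 4679.1 Tg.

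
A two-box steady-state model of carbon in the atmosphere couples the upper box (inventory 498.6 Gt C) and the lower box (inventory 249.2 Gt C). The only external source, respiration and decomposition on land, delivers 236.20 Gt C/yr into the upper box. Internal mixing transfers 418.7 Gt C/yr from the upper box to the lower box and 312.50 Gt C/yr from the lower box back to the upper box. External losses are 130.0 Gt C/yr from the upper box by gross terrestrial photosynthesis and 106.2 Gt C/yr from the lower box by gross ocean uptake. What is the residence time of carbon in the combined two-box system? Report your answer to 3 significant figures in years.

Treat the two boxes together as one reservoir: the mixing fluxes between them are internal recycling, so τ = ΣM / Σ(external losses).
M_total = 498.6 + 249.2 = 747.80 Gt C.
ΣF_external_out = 130.0 + 106.2 = 236.20 Gt C/yr.
τ = M_total / ΣF_ext = 747.80 / 236.20 = 3.166 yr.

3.17 yr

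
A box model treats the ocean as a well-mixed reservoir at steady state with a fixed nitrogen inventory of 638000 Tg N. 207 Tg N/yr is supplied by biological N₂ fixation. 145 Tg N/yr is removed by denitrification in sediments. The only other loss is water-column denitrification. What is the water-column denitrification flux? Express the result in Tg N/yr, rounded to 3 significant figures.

At steady state ΣF_in = ΣF_out.
ΣF_in = 207.00 Tg N/yr.
Water-column denitrification flux = ΣF_in − (145) = 207.00 − 145.0 = 62.00 Tg N/yr.

62.0 Tg N/yr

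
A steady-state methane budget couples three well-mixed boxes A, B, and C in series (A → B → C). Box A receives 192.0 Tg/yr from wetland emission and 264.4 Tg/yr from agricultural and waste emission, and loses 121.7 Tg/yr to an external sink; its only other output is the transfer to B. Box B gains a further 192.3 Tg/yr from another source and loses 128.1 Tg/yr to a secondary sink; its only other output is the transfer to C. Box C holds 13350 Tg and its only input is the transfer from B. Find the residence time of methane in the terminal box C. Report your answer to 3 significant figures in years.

Box A: F(A→B) = (192.0 + 264.4) − 121.7 = 334.70 Tg/yr.
Box B: F(B→C) = (334.70 + 192.3) − 128.1 = 398.90 Tg/yr.
Box C throughput = its input = 398.90 Tg/yr; τ = 13350 / 398.90 = 33.47 yr.

33.5 yr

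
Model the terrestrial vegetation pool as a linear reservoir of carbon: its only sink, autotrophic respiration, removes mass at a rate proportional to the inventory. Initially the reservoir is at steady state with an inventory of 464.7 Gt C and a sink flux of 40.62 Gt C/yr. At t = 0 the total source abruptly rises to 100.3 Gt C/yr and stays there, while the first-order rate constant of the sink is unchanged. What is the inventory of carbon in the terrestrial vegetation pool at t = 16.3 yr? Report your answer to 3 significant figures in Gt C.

τ = M₀/F₀ = 464.7/40.62 = 11.44 yr; rate constant k = 1/τ.
New steady state M_∞ = F₁/k = F₁·τ = 100.3 × 11.44 = 1147.4 Gt C.
M(t) = M_∞ + (M₀ − M_∞)·e^(−t/τ); t/τ = 16.3/11.44 = 1.425, so e^(−t/τ) = 0.2406.
M(t) = 1147.4 − 682.7 × 0.2406 = 983.21 Gt C.

983 Gt C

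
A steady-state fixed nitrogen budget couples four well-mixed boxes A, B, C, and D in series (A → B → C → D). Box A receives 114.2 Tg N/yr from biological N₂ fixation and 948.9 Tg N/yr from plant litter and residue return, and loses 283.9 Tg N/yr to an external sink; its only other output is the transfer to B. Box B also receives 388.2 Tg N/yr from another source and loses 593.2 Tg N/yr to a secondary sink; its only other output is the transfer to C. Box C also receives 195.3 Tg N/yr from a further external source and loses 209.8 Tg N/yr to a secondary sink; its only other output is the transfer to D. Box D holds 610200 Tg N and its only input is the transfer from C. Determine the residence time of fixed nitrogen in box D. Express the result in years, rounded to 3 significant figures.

Box A: F(A→B) = (114.2 + 948.9) − 283.9 = 779.20 Tg N/yr.
Box B: F(B→C) = (779.20 + 388.2) − 593.2 = 574.20 Tg N/yr.
Box C: F(C→D) = (574.20 + 195.3) − 209.8 = 559.70 Tg N/yr.
Box D throughput = its input = 559.70 Tg N/yr; τ = 610200 / 559.70 = 1090 yr.

1090 yr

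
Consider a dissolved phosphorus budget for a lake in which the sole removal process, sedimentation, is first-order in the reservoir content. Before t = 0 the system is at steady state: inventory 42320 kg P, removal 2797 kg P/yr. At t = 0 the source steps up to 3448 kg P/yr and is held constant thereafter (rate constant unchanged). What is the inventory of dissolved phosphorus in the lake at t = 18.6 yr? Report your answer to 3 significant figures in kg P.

49300 kg P

Residence time τ = M₀/F₀ = 15.13 yr. The eventual steady state is M_∞ = M₀·(F₁/F₀) = 42320 × 3448/2797 = 52170 kg P.
The anomaly ΔM(t) = M(t) − M_∞ decays as ΔM₀·e^(−t/τ) with ΔM₀ = 42320 − 52170 = −9850 kg P.
At t = 18.6 yr, e^(−t/τ) = e^(−1.229) = 0.2925, so ΔM = −2881 kg P and M = 52170 − 2881 = 49289 kg P.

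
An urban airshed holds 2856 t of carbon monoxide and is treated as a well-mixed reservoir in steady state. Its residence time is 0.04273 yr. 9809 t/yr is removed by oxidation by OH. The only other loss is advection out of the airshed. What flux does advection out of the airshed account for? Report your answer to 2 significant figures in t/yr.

Total removal F = M/τ = 2856 / 0.04273 = 66840 t/yr.
Advection out of the airshed = F − (9809) = 66840 − 9809 = 57030 t/yr.

57000 t/yr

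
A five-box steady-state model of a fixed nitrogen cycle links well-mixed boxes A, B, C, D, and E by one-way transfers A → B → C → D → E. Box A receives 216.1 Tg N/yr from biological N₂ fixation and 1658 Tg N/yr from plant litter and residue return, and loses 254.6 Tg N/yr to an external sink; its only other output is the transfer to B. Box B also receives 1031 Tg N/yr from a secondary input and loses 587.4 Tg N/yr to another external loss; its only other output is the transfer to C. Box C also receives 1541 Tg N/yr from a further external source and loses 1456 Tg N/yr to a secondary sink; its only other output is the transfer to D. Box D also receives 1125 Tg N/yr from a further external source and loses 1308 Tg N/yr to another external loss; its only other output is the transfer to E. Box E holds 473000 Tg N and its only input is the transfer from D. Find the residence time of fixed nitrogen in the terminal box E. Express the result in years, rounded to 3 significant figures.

Box A: F(A→B) = (216.1 + 1658) − 254.6 = 1619.5 Tg N/yr.
Box B: F(B→C) = (1619.5 + 1031) − 587.4 = 2063.1 Tg N/yr.
Box C: F(C→D) = (2063.1 + 1541) − 1456 = 2148.1 Tg N/yr.
Box D: F(D→E) = (2148.1 + 1125) − 1308 = 1965.1 Tg N/yr.
Box E throughput = its input = 1965.1 Tg N/yr; τ = 473000 / 1965.1 = 240.7 yr.

241 yr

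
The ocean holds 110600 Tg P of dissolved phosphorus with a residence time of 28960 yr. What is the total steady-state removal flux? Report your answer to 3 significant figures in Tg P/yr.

3.82 Tg P/yr

F = M / τ = 110600 / 28960 = 3.819 Tg P/yr.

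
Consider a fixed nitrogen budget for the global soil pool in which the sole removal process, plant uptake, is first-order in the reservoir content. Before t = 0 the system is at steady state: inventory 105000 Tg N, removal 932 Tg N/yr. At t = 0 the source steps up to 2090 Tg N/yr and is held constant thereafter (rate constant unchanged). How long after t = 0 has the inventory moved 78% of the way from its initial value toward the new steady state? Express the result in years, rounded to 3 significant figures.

τ = M₀/F₀ = 105000/932 = 112.7 yr.
The remaining gap fraction is e^(−t/τ); 78% covered ⇒ e^(−t/τ) = 0.220.
t = −τ ln(0.220) = 112.7 × 1.514 = 170.6 yr.

171 yr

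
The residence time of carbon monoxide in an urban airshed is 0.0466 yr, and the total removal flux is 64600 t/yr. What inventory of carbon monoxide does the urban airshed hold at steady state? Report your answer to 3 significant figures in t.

τ = M/F ⇒ M = τ × F = 0.0466 × 64600 = 3010 t.

3010 t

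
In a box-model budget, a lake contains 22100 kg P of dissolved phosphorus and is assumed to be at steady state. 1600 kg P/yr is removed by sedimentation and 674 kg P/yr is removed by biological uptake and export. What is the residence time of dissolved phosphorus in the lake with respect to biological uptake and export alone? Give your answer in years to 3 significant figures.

Residence time with respect to a single sink: τ = M / F_sink.
τ = 22100 / 674 = 32.79 yr.

32.8 yr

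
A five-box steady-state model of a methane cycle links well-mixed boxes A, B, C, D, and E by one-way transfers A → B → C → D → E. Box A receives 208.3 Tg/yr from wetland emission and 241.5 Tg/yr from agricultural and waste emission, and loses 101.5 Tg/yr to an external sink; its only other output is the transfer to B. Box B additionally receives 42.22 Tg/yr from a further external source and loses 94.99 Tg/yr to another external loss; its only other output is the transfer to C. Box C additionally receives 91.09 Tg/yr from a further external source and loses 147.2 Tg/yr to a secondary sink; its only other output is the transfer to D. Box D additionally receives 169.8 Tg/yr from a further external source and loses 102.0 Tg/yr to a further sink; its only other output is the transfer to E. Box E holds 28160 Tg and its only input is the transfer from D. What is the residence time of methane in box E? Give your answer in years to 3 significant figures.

Box A: F(A→B) = (208.3 + 241.5) − 101.5 = 348.30 Tg/yr.
Box B: F(B→C) = (348.30 + 42.22) − 94.99 = 295.53 Tg/yr.
Box C: F(C→D) = (295.53 + 91.09) − 147.2 = 239.42 Tg/yr.
Box D: F(D→E) = (239.42 + 169.8) − 102.0 = 307.22 Tg/yr.
Box E throughput = its input = 307.22 Tg/yr; τ = 28160 / 307.22 = 91.66 yr.

91.7 yr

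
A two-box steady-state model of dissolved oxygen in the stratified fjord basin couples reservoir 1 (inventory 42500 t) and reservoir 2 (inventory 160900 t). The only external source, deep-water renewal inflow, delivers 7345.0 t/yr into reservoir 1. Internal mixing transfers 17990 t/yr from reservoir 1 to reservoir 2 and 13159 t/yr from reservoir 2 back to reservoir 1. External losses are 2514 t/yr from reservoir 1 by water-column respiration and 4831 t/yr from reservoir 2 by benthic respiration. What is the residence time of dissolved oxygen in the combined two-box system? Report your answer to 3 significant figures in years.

27.7 yr

Residence time in the combined system uses the total inventory and the total *external* removal — internal exchanges between the two boxes cancel.
M_total = 42500 + 160900 = 203400 t.
ΣF_external_out = 2514 + 4831 = 7345.0 t/yr.
τ = M_total / ΣF_ext = 203400 / 7345.0 = 27.69 yr.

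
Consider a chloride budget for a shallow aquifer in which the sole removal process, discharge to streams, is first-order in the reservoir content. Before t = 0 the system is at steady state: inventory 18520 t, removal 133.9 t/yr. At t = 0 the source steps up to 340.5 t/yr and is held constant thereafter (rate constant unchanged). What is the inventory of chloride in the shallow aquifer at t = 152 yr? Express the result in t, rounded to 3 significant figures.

37600 t

Residence time τ = M₀/F₀ = 138.3 yr. The eventual steady state is M_∞ = M₀·(F₁/F₀) = 18520 × 340.5/133.9 = 47095 t.
The anomaly ΔM(t) = M(t) − M_∞ decays as ΔM₀·e^(−t/τ) with ΔM₀ = 18520 − 47095 = −28580 t.
At t = 152 yr, e^(−t/τ) = e^(−1.099) = 0.3332, so ΔM = −9522 t and M = 47095 − 9522 = 37574 t.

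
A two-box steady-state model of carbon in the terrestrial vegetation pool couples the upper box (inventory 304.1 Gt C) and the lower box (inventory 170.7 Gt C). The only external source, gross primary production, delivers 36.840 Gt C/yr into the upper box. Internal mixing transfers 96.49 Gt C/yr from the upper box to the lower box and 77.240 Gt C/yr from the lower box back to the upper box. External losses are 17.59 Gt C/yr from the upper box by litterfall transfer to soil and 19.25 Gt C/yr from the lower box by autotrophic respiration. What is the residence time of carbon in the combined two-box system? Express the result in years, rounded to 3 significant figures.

For the system as a whole, the A↔B exchange is internal and contributes nothing to the throughput; only the external sinks remove mass.
M_total = 304.1 + 170.7 = 474.80 Gt C.
ΣF_external_out = 17.59 + 19.25 = 36.840 Gt C/yr.
τ = M_total / ΣF_ext = 474.80 / 36.840 = 12.89 yr.

12.9 yr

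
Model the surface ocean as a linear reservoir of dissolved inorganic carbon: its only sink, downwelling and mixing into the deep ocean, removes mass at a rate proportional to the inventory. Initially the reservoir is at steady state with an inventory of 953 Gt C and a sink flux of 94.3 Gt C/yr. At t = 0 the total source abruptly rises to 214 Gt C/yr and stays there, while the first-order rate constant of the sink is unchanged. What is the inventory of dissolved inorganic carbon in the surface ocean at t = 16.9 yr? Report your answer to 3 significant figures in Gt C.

τ = M₀/F₀ = 953/94.3 = 10.11 yr; rate constant k = 1/τ.
New steady state M_∞ = F₁/k = F₁·τ = 214 × 10.11 = 2162.7 Gt C.
M(t) = M_∞ + (M₀ − M_∞)·e^(−t/τ); t/τ = 16.9/10.11 = 1.672, so e^(−t/τ) = 0.1878.
M(t) = 2162.7 − 1210 × 0.1878 = 1935.5 Gt C.

1940 Gt C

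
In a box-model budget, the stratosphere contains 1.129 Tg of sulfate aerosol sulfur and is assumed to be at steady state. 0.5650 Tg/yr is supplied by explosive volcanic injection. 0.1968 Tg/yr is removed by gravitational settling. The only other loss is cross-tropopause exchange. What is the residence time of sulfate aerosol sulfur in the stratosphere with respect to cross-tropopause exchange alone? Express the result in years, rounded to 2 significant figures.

3.1 yr

At steady state ΣF_in = ΣF_out.
ΣF_in = 0.56500 Tg/yr.
Cross-tropopause exchange flux = ΣF_in − (0.1968) = 0.56500 − 0.1968 = 0.3682 Tg/yr.
τ = M / F = 1.129 / 0.3682 = 3.066 yr.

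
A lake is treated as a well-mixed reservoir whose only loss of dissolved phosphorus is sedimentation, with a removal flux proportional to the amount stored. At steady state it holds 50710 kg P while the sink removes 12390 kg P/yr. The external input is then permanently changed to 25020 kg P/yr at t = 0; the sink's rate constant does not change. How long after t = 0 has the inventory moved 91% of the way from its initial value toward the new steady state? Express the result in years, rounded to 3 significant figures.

9.86 yr

τ = M₀/F₀ = 50710/12390 = 4.093 yr.
The remaining gap fraction is e^(−t/τ); 91% covered ⇒ e^(−t/τ) = 0.0900.
t = −τ ln(0.0900) = 4.093 × 2.408 = 9.855 yr.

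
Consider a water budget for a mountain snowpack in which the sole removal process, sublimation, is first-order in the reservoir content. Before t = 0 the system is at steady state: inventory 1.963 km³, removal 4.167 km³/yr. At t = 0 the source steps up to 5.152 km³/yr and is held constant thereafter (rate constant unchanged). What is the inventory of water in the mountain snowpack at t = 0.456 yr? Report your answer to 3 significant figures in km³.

2.25 km³

τ = M₀/F₀ = 1.963/4.167 = 0.4711 yr; rate constant k = 1/τ.
New steady state M_∞ = F₁/k = F₁·τ = 5.152 × 0.4711 = 2.4270 km³.
M(t) = M_∞ + (M₀ − M_∞)·e^(−t/τ); t/τ = 0.456/0.4711 = 0.9680, so e^(−t/τ) = 0.3798.
M(t) = 2.4270 − 0.4640 × 0.3798 = 2.2508 km³.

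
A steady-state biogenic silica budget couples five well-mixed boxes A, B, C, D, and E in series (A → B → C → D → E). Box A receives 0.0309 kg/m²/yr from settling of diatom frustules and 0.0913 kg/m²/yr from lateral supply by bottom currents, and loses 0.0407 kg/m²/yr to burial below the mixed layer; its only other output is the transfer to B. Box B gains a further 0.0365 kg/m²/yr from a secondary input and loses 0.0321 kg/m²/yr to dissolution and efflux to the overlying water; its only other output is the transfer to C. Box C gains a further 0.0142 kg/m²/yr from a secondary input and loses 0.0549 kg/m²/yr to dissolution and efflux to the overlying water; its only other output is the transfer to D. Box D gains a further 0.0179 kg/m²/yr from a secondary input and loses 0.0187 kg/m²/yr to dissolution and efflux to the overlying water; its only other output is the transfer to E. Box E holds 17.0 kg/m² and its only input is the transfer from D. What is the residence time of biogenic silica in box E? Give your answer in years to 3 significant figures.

Box A: F(A→B) = (0.0309 + 0.0913) − 0.0407 = 0.081500 kg/m²/yr.
Box B: F(B→C) = (0.081500 + 0.0365) − 0.0321 = 0.085900 kg/m²/yr.
Box C: F(C→D) = (0.085900 + 0.0142) − 0.0549 = 0.045200 kg/m²/yr.
Box D: F(D→E) = (0.045200 + 0.0179) − 0.0187 = 0.044400 kg/m²/yr.
Box E throughput = its input = 0.044400 kg/m²/yr; τ = 17.0 / 0.044400 = 382.9 yr.

383 yr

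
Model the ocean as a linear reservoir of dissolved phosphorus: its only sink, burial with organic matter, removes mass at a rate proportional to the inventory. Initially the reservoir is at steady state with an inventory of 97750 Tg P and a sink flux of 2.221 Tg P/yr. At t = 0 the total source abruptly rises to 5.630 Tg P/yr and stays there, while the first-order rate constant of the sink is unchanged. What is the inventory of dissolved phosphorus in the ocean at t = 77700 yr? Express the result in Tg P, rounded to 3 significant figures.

222000 Tg P

Residence time τ = M₀/F₀ = 44010 yr. The eventual steady state is M_∞ = M₀·(F₁/F₀) = 97750 × 5.630/2.221 = 247790 Tg P.
The anomaly ΔM(t) = M(t) − M_∞ decays as ΔM₀·e^(−t/τ) with ΔM₀ = 97750 − 247790 = −150000 Tg P.
At t = 77700 yr, e^(−t/τ) = e^(−1.765) = 0.1711, so ΔM = −25670 Tg P and M = 247790 − 25670 = 222110 Tg P.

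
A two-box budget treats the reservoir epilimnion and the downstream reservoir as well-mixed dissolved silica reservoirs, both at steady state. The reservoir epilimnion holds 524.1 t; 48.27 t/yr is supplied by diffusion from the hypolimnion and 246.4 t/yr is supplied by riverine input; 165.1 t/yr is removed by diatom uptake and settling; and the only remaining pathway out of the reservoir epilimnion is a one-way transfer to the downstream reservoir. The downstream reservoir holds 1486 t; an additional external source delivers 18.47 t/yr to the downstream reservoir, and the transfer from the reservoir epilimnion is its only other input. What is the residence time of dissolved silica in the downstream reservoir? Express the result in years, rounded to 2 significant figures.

10 yr

Balance the reservoir epilimnion: ΣF_in = 48.27 + 246.4 = 294.67 t/yr.
Transfer to the downstream reservoir = ΣF_in − (165.1) = 129.57 t/yr.
Total input to the downstream reservoir = 129.57 + 18.47 = 148.04 t/yr; at steady state this equals its total output.
τ = M / F = 1486 / 148.04 = 10.04 yr.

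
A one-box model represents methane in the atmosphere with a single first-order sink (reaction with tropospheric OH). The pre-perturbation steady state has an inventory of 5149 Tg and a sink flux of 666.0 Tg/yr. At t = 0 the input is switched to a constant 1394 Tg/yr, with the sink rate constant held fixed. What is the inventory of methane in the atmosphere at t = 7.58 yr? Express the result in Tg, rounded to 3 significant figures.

8670 Tg

τ = M₀/F₀ = 5149/666.0 = 7.731 yr; rate constant k = 1/τ.
New steady state M_∞ = F₁/k = F₁·τ = 1394 × 7.731 = 10777 Tg.
M(t) = M_∞ + (M₀ − M_∞)·e^(−t/τ); t/τ = 7.58/7.731 = 0.9804, so e^(−t/τ) = 0.3751.
M(t) = 10777 − 5628 × 0.3751 = 8665.9 Tg.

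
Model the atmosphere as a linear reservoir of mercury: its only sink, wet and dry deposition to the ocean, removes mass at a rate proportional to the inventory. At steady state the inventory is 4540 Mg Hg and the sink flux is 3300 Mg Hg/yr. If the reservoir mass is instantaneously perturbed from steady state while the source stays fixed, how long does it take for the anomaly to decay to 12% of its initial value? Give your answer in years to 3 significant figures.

For a linear reservoir the anomaly decays as exp(−t/τ) with τ = M/F = 4540/3300 = 1.376 yr.
exp(−t/τ) = 0.12 ⇒ t = −τ ln(0.12) = 1.376 × 2.120 = 2.917 yr.

2.92 yr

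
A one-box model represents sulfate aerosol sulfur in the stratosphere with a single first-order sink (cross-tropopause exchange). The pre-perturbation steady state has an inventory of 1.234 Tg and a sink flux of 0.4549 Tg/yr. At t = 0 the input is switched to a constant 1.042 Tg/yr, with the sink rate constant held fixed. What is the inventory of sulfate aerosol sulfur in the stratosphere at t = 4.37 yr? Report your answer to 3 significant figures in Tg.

Residence time τ = M₀/F₀ = 2.713 yr. The eventual steady state is M_∞ = M₀·(F₁/F₀) = 1.234 × 1.042/0.4549 = 2.8266 Tg.
The anomaly ΔM(t) = M(t) − M_∞ decays as ΔM₀·e^(−t/τ) with ΔM₀ = 1.234 − 2.8266 = −1.593 Tg.
At t = 4.37 yr, e^(−t/τ) = e^(−1.611) = 0.1997, so ΔM = −0.3180 Tg and M = 2.8266 − 0.3180 = 2.5086 Tg.

2.51 Tg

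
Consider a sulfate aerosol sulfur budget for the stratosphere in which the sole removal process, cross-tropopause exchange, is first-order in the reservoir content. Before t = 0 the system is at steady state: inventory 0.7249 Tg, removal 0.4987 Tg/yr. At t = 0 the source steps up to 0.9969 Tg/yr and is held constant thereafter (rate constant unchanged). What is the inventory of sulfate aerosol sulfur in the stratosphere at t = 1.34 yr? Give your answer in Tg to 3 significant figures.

1.16 Tg

Residence time τ = M₀/F₀ = 1.454 yr. The eventual steady state is M_∞ = M₀·(F₁/F₀) = 0.7249 × 0.9969/0.4987 = 1.4491 Tg.
The anomaly ΔM(t) = M(t) − M_∞ decays as ΔM₀·e^(−t/τ) with ΔM₀ = 0.7249 − 1.4491 = −0.7242 Tg.
At t = 1.34 yr, e^(−t/τ) = e^(−0.9219) = 0.3978, so ΔM = −0.2881 Tg and M = 1.4491 − 0.2881 = 1.1610 Tg.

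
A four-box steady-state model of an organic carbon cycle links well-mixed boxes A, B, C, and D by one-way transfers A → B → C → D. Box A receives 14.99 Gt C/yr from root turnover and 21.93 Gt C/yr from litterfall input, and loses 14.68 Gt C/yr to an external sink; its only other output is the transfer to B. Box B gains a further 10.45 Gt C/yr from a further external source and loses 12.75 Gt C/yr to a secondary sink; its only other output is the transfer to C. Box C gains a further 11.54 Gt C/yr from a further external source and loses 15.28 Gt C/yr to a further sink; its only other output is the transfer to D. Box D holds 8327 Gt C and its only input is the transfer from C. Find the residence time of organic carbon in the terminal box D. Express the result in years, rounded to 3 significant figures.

514 yr

Box A: F(A→B) = (14.99 + 21.93) − 14.68 = 22.240 Gt C/yr.
Box B: F(B→C) = (22.240 + 10.45) − 12.75 = 19.940 Gt C/yr.
Box C: F(C→D) = (19.940 + 11.54) − 15.28 = 16.200 Gt C/yr.
Box D throughput = its input = 16.200 Gt C/yr; τ = 8327 / 16.200 = 514.0 yr.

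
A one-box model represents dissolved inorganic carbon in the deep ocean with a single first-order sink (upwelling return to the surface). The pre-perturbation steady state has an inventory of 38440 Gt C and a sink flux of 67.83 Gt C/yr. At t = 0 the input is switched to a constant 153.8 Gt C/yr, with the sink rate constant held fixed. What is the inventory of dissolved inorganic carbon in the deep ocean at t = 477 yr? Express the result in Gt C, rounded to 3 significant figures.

66200 Gt C

Residence time τ = M₀/F₀ = 566.7 yr. The eventual steady state is M_∞ = M₀·(F₁/F₀) = 38440 × 153.8/67.83 = 87160 Gt C.
The anomaly ΔM(t) = M(t) − M_∞ decays as ΔM₀·e^(−t/τ) with ΔM₀ = 38440 − 87160 = −48720 Gt C.
At t = 477 yr, e^(−t/τ) = e^(−0.8417) = 0.4310, so ΔM = −21000 Gt C and M = 87160 − 21000 = 66163 Gt C.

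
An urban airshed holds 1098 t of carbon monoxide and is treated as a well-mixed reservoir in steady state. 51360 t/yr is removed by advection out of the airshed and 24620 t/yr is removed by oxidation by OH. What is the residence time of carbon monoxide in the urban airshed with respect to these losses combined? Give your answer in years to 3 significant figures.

0.0145 yr

Total removal = 51360 + 24620 = 75980 t/yr.
τ = M / ΣF_out = 1098 / 75980 = 0.01445 yr.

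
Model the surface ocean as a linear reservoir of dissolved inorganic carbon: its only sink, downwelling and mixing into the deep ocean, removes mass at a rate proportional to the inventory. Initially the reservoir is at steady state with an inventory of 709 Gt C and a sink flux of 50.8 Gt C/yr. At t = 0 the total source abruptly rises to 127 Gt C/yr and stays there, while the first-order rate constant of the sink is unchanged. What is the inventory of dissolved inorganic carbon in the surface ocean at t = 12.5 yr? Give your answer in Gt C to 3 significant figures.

1340 Gt C

Residence time τ = M₀/F₀ = 13.96 yr. The eventual steady state is M_∞ = M₀·(F₁/F₀) = 709 × 127/50.8 = 1772.5 Gt C.
The anomaly ΔM(t) = M(t) − M_∞ decays as ΔM₀·e^(−t/τ) with ΔM₀ = 709 − 1772.5 = −1064 Gt C.
At t = 12.5 yr, e^(−t/τ) = e^(−0.8956) = 0.4084, so ΔM = −434.3 Gt C and M = 1772.5 − 434.3 = 1338.2 Gt C.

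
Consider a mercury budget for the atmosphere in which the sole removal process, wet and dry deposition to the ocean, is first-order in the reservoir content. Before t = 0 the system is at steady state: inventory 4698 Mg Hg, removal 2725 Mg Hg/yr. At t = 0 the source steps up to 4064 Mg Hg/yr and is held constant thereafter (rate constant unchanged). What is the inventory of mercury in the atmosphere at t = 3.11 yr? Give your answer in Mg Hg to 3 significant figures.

The sink rate constant is k = F₀/M₀ = 2725/4698 = 0.5800 yr⁻¹.
Solving dM/dt = F₁ − kM with M(0) = M₀ gives M(t) = F₁/k + (M₀ − F₁/k)·e^(−kt).
F₁/k = 4064/0.5800 = 7006.5 Mg Hg; kt = 0.5800 × 3.11 = 1.804, e^(−kt) = 0.1647.
M(3.11) = 7006.5 + (4698 − 7006.5) × 0.1647 = 7006.5 − 380.1 = 6626.4 Mg Hg.

6630 Mg Hg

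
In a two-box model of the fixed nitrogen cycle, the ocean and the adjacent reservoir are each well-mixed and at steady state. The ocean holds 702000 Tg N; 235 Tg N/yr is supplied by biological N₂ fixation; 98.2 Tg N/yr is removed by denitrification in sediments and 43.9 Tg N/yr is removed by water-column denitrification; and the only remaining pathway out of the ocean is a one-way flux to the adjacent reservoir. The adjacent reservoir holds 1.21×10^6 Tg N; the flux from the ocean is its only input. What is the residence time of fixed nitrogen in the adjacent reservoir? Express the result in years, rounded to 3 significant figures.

13000 yr

Balance the ocean: ΣF_in = 235.00 Tg N/yr.
Flux to the adjacent reservoir = ΣF_in − (98.2 + 43.9) = 92.900 Tg N/yr.
At steady state the output of the adjacent reservoir equals its input, 92.900 Tg N/yr.
τ = M / F = 1.21×10^6 / 92.900 = 13020 yr.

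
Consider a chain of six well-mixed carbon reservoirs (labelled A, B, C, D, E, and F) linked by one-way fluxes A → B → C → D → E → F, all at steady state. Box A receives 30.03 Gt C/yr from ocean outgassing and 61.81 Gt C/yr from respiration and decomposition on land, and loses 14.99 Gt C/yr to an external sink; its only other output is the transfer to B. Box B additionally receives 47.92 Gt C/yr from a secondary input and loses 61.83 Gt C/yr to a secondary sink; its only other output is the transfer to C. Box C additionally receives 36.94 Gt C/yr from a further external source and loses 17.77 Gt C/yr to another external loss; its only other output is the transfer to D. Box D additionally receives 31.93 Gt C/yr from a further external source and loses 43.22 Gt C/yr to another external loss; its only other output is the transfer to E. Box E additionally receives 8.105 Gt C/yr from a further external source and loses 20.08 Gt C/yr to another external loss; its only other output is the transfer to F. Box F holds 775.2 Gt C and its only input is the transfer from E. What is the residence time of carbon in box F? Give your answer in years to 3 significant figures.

Box A: F(A→B) = (30.03 + 61.81) − 14.99 = 76.850 Gt C/yr.
Box B: F(B→C) = (76.850 + 47.92) − 61.83 = 62.940 Gt C/yr.
Box C: F(C→D) = (62.940 + 36.94) − 17.77 = 82.110 Gt C/yr.
Box D: F(D→E) = (82.110 + 31.93) − 43.22 = 70.820 Gt C/yr.
Box E: F(E→F) = (70.820 + 8.105) − 20.08 = 58.845 Gt C/yr.
Box F throughput = its input = 58.845 Gt C/yr; τ = 775.2 / 58.845 = 13.17 yr.

13.2 yr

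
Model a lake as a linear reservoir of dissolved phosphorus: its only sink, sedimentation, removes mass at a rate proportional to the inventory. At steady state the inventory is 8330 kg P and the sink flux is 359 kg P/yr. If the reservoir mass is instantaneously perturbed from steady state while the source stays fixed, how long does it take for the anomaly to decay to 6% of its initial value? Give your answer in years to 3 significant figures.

For a linear reservoir the anomaly decays as exp(−t/τ) with τ = M/F = 8330/359 = 23.20 yr.
exp(−t/τ) = 0.06 ⇒ t = −τ ln(0.06) = 23.20 × 2.813 = 65.28 yr.

65.3 yr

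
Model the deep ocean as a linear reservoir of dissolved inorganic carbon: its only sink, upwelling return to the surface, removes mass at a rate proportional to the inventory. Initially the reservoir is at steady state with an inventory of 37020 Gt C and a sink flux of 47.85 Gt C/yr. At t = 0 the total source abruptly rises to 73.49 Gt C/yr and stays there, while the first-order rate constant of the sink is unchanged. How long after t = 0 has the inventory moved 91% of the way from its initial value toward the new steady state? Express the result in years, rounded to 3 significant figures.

τ = M₀/F₀ = 37020/47.85 = 773.7 yr.
The remaining gap fraction is e^(−t/τ); 91% covered ⇒ e^(−t/τ) = 0.0900.
t = −τ ln(0.0900) = 773.7 × 2.408 = 1863 yr.

1860 yr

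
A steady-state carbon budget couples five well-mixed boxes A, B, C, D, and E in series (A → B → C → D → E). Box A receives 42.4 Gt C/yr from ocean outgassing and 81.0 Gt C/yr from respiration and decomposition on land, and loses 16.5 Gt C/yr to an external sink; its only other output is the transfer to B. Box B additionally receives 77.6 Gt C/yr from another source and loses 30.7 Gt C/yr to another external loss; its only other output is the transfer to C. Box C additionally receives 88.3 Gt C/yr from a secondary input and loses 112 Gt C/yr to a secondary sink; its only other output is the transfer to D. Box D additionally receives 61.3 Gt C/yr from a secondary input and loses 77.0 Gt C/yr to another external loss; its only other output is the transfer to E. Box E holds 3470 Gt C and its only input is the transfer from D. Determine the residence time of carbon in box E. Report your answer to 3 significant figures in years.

30.3 yr

Box A: F(A→B) = (42.4 + 81.0) − 16.5 = 106.90 Gt C/yr.
Box B: F(B→C) = (106.90 + 77.6) − 30.7 = 153.80 Gt C/yr.
Box C: F(C→D) = (153.80 + 88.3) − 112 = 130.10 Gt C/yr.
Box D: F(D→E) = (130.10 + 61.3) − 77.0 = 114.40 Gt C/yr.
Box E throughput = its input = 114.40 Gt C/yr; τ = 3470 / 114.40 = 30.33 yr.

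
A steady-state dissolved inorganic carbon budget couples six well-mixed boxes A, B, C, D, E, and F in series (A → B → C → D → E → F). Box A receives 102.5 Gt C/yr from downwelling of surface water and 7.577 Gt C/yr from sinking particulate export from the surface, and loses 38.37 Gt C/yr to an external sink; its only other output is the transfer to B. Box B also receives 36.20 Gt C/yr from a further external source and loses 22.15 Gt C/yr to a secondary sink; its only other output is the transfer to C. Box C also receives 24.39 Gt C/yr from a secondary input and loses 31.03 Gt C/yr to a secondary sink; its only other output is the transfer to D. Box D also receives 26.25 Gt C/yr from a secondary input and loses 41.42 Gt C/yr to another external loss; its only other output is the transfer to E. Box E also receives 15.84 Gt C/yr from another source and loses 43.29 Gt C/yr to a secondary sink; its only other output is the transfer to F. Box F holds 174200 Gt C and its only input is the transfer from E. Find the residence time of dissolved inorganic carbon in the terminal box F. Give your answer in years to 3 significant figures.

Box A: F(A→B) = (102.5 + 7.577) − 38.37 = 71.707 Gt C/yr.
Box B: F(B→C) = (71.707 + 36.20) − 22.15 = 85.757 Gt C/yr.
Box C: F(C→D) = (85.757 + 24.39) − 31.03 = 79.117 Gt C/yr.
Box D: F(D→E) = (79.117 + 26.25) − 41.42 = 63.947 Gt C/yr.
Box E: F(E→F) = (63.947 + 15.84) − 43.29 = 36.497 Gt C/yr.
Box F throughput = its input = 36.497 Gt C/yr; τ = 174200 / 36.497 = 4773 yr.

4770 yr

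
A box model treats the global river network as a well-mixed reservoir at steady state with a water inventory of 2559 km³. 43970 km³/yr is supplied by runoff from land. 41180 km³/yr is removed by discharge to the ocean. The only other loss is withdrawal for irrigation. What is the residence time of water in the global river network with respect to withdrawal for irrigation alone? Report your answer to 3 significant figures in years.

At steady state ΣF_in = ΣF_out.
ΣF_in = 43970 km³/yr.
Withdrawal for irrigation flux = ΣF_in − (41180) = 43970 − 41180 = 2790 km³/yr.
τ = M / F = 2559 / 2790 = 0.9172 yr.

0.917 yr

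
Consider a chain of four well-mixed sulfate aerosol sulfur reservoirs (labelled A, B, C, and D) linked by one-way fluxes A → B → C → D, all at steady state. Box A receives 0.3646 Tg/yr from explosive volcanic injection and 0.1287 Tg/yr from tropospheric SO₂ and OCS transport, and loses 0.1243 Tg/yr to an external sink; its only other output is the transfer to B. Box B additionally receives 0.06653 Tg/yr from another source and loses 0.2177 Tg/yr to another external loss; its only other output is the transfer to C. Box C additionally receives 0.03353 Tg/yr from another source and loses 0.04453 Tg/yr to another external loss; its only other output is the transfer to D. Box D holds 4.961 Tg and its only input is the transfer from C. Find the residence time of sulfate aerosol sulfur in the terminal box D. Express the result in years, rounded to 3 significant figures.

24.0 yr

Box A: F(A→B) = (0.3646 + 0.1287) − 0.1243 = 0.36900 Tg/yr.
Box B: F(B→C) = (0.36900 + 0.06653) − 0.2177 = 0.21783 Tg/yr.
Box C: F(C→D) = (0.21783 + 0.03353) − 0.04453 = 0.20683 Tg/yr.
Box D throughput = its input = 0.20683 Tg/yr; τ = 4.961 / 0.20683 = 23.99 yr.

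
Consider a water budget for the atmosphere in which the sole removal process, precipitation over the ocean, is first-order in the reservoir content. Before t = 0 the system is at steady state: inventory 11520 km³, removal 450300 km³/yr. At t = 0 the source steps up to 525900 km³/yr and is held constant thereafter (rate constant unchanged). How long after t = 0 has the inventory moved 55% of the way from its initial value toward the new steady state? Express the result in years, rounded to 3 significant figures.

0.0204 yr

τ = M₀/F₀ = 11520/450300 = 0.02558 yr.
The remaining gap fraction is e^(−t/τ); 55% covered ⇒ e^(−t/τ) = 0.450.
t = −τ ln(0.450) = 0.02558 × 0.7985 = 0.02043 yr.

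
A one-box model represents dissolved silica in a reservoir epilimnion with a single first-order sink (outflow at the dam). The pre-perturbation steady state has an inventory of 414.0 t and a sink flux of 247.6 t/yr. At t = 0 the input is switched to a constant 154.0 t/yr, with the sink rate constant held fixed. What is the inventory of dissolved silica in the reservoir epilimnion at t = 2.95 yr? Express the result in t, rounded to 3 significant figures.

τ = M₀/F₀ = 414.0/247.6 = 1.672 yr; rate constant k = 1/τ.
New steady state M_∞ = F₁/k = F₁·τ = 154.0 × 1.672 = 257.50 t.
M(t) = M_∞ + (M₀ − M_∞)·e^(−t/τ); t/τ = 2.95/1.672 = 1.764, so e^(−t/τ) = 0.1713.
M(t) = 257.50 + 156.5 × 0.1713 = 284.31 t.

284 t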